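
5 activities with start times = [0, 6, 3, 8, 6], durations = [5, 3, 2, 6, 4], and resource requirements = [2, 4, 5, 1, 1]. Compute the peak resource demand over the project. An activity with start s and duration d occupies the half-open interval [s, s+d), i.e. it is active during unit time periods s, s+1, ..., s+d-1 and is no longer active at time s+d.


Each activity i is active on [start_i, start_i + duration_i).
Compute total resource usage per time slot:
  t=0: active resources = [2], total = 2
  t=1: active resources = [2], total = 2
  t=2: active resources = [2], total = 2
  t=3: active resources = [2, 5], total = 7
  t=4: active resources = [2, 5], total = 7
  t=5: active resources = [], total = 0
  t=6: active resources = [4, 1], total = 5
  t=7: active resources = [4, 1], total = 5
  t=8: active resources = [4, 1, 1], total = 6
  t=9: active resources = [1, 1], total = 2
  t=10: active resources = [1], total = 1
  t=11: active resources = [1], total = 1
  t=12: active resources = [1], total = 1
  t=13: active resources = [1], total = 1
Peak resource demand = 7

7


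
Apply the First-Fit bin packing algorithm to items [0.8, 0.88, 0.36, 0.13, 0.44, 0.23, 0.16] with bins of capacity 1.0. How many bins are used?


Place items sequentially using First-Fit:
  Item 0.8 -> new Bin 1
  Item 0.88 -> new Bin 2
  Item 0.36 -> new Bin 3
  Item 0.13 -> Bin 1 (now 0.93)
  Item 0.44 -> Bin 3 (now 0.8)
  Item 0.23 -> new Bin 4
  Item 0.16 -> Bin 3 (now 0.96)
Total bins used = 4

4


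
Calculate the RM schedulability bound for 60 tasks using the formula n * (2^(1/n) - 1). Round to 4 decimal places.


Compute 2^(1/60) = 1.0116194403
Subtract 1: 1.0116194403 - 1 = 0.0116194403
Multiply by n: 60 * 0.0116194403 = 0.6971664180
Round to 4 dp: 0.6972

0.6972


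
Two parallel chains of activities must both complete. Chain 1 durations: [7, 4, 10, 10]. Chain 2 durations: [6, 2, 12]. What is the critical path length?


Path A total = 7 + 4 + 10 + 10 = 31
Path B total = 6 + 2 + 12 = 20
Critical path = longest path = max(31, 20) = 31

31


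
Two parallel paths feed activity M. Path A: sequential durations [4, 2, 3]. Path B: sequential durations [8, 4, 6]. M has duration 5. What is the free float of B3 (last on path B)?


ES(B3) = sum of predecessors on chain B = 12
EF(B3) = ES + duration = 12 + 6 = 18
Successor of B3 is M. ES(M) = max(sum(A), sum(B)) = max(9, 18) = 18
Free float = ES(successor) - EF(current) = 18 - 18 = 0

0


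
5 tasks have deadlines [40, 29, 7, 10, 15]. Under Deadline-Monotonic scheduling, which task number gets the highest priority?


Sort tasks by relative deadline (ascending):
  Task 3: deadline = 7
  Task 4: deadline = 10
  Task 5: deadline = 15
  Task 2: deadline = 29
  Task 1: deadline = 40
Priority order (highest first): [3, 4, 5, 2, 1]
Highest priority task = 3

3


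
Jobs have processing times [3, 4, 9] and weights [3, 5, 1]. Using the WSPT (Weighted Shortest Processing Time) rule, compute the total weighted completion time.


Compute p/w ratios and sort ascending (WSPT): [(4, 5), (3, 3), (9, 1)]
Compute weighted completion times:
  Job (p=4,w=5): C=4, w*C=5*4=20
  Job (p=3,w=3): C=7, w*C=3*7=21
  Job (p=9,w=1): C=16, w*C=1*16=16
Total weighted completion time = 57

57


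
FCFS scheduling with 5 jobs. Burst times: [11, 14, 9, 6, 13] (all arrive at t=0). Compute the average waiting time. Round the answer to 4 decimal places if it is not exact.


FCFS order (as given): [11, 14, 9, 6, 13]
Waiting times:
  Job 1: wait = 0
  Job 2: wait = 11
  Job 3: wait = 25
  Job 4: wait = 34
  Job 5: wait = 40
Sum of waiting times = 110
Average waiting time = 110/5 = 22.0

22.0


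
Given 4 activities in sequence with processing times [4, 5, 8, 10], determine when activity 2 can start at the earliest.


Activity 2 starts after activities 1 through 1 complete.
Predecessor durations: [4]
ES = 4 = 4

4


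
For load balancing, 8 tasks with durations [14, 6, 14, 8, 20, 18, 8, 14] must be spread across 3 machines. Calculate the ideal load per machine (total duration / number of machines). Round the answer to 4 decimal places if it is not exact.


Total processing time = 14 + 6 + 14 + 8 + 20 + 18 + 8 + 14 = 102
Number of machines = 3
Ideal balanced load = 102 / 3 = 34.0

34.0


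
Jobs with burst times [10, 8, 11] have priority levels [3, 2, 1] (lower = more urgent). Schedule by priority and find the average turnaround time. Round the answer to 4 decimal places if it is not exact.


Sort by priority (ascending = highest first):
Order: [(1, 11), (2, 8), (3, 10)]
Completion times:
  Priority 1, burst=11, C=11
  Priority 2, burst=8, C=19
  Priority 3, burst=10, C=29
Average turnaround = 59/3 = 19.6667

19.6667


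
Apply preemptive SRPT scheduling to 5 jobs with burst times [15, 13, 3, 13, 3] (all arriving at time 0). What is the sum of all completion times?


Since all jobs arrive at t=0, SRPT equals SPT ordering.
SPT order: [3, 3, 13, 13, 15]
Completion times:
  Job 1: p=3, C=3
  Job 2: p=3, C=6
  Job 3: p=13, C=19
  Job 4: p=13, C=32
  Job 5: p=15, C=47
Total completion time = 3 + 6 + 19 + 32 + 47 = 107

107


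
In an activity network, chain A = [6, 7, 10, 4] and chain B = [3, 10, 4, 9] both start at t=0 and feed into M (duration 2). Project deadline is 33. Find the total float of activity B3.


Forward pass: ES(B3) = sum of predecessors on chain B = 13
EF = ES + duration = 13 + 4 = 17
Backward pass: LF(M) = deadline = 33; LS(M) = 33 - 2 = 31
LF(B3) = LS(M) - sum(successors on chain B) = 31 - 9 = 22
LS = LF - duration = 22 - 4 = 18
Total float = LS - ES = 18 - 13 = 5

5


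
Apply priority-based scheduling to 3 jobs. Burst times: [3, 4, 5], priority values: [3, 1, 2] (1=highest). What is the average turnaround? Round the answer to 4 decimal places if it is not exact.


Sort by priority (ascending = highest first):
Order: [(1, 4), (2, 5), (3, 3)]
Completion times:
  Priority 1, burst=4, C=4
  Priority 2, burst=5, C=9
  Priority 3, burst=3, C=12
Average turnaround = 25/3 = 8.3333

8.3333


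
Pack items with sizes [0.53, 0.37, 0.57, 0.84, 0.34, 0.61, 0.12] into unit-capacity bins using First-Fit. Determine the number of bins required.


Place items sequentially using First-Fit:
  Item 0.53 -> new Bin 1
  Item 0.37 -> Bin 1 (now 0.9)
  Item 0.57 -> new Bin 2
  Item 0.84 -> new Bin 3
  Item 0.34 -> Bin 2 (now 0.91)
  Item 0.61 -> new Bin 4
  Item 0.12 -> Bin 3 (now 0.96)
Total bins used = 4

4


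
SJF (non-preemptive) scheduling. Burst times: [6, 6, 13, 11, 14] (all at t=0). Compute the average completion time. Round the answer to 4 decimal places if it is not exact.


SJF order (ascending): [6, 6, 11, 13, 14]
Completion times:
  Job 1: burst=6, C=6
  Job 2: burst=6, C=12
  Job 3: burst=11, C=23
  Job 4: burst=13, C=36
  Job 5: burst=14, C=50
Average completion = 127/5 = 25.4

25.4


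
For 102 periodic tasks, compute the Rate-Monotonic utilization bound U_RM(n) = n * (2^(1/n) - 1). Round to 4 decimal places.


Compute 2^(1/102) = 1.0068187028
Subtract 1: 1.0068187028 - 1 = 0.0068187028
Multiply by n: 102 * 0.0068187028 = 0.6955076856
Round to 4 dp: 0.6955

0.6955


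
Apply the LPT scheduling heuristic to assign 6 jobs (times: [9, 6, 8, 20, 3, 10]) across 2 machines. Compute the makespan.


Sort jobs in decreasing order (LPT): [20, 10, 9, 8, 6, 3]
Assign each job to the least loaded machine:
  Machine 1: jobs [20, 6, 3], load = 29
  Machine 2: jobs [10, 9, 8], load = 27
Makespan = max load = 29

29


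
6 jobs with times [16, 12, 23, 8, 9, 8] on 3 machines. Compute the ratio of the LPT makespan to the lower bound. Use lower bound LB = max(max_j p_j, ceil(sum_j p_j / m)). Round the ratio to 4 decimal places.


LPT order: [23, 16, 12, 9, 8, 8]
Machine loads after assignment: [23, 24, 29]
LPT makespan = 29
Lower bound = max(max_job, ceil(total/3)) = max(23, 26) = 26
Ratio = 29 / 26 = 1.1154

1.1154


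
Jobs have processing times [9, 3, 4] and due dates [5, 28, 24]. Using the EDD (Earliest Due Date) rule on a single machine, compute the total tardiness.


Sort by due date (EDD order): [(9, 5), (4, 24), (3, 28)]
Compute completion times and tardiness:
  Job 1: p=9, d=5, C=9, tardiness=max(0,9-5)=4
  Job 2: p=4, d=24, C=13, tardiness=max(0,13-24)=0
  Job 3: p=3, d=28, C=16, tardiness=max(0,16-28)=0
Total tardiness = 4

4


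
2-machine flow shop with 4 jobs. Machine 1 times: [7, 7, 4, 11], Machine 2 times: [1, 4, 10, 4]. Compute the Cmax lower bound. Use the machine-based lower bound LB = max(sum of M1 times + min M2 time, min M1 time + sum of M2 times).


LB1 = sum(M1 times) + min(M2 times) = 29 + 1 = 30
LB2 = min(M1 times) + sum(M2 times) = 4 + 19 = 23
Lower bound = max(LB1, LB2) = max(30, 23) = 30

30


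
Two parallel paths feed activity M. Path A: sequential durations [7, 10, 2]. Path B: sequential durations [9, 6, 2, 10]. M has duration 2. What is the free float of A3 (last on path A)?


ES(A3) = sum of predecessors on chain A = 17
EF(A3) = ES + duration = 17 + 2 = 19
Successor of A3 is M. ES(M) = max(sum(A), sum(B)) = max(19, 27) = 27
Free float = ES(successor) - EF(current) = 27 - 19 = 8

8


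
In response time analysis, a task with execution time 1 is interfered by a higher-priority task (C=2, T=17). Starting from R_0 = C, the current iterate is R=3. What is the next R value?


R_next = C + ceil(R_prev / T_hp) * C_hp
ceil(3 / 17) = ceil(0.1765) = 1
Interference = 1 * 2 = 2
R_next = 1 + 2 = 3
R_next = R_prev, so the iteration has converged (response time = 3).

3


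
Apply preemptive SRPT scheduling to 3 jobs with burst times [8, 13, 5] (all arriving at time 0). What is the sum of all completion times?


Since all jobs arrive at t=0, SRPT equals SPT ordering.
SPT order: [5, 8, 13]
Completion times:
  Job 1: p=5, C=5
  Job 2: p=8, C=13
  Job 3: p=13, C=26
Total completion time = 5 + 13 + 26 = 44

44


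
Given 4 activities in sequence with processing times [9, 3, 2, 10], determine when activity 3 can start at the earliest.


Activity 3 starts after activities 1 through 2 complete.
Predecessor durations: [9, 3]
ES = 9 + 3 = 12

12


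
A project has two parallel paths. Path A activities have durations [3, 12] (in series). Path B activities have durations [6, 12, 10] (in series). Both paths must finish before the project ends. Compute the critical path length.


Path A total = 3 + 12 = 15
Path B total = 6 + 12 + 10 = 28
Critical path = longest path = max(15, 28) = 28

28


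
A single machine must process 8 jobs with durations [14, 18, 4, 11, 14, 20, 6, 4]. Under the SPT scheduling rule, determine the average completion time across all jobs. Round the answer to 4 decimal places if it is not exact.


Sort jobs by processing time (SPT order): [4, 4, 6, 11, 14, 14, 18, 20]
Compute completion times sequentially:
  Job 1: processing = 4, completes at 4
  Job 2: processing = 4, completes at 8
  Job 3: processing = 6, completes at 14
  Job 4: processing = 11, completes at 25
  Job 5: processing = 14, completes at 39
  Job 6: processing = 14, completes at 53
  Job 7: processing = 18, completes at 71
  Job 8: processing = 20, completes at 91
Sum of completion times = 305
Average completion time = 305/8 = 38.125

38.125


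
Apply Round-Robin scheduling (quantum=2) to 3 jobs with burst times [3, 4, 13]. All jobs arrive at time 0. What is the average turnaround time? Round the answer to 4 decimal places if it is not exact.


Time quantum = 2
Execution trace:
  J1 runs 2 units, time = 2
  J2 runs 2 units, time = 4
  J3 runs 2 units, time = 6
  J1 runs 1 units, time = 7
  J2 runs 2 units, time = 9
  J3 runs 2 units, time = 11
  J3 runs 2 units, time = 13
  J3 runs 2 units, time = 15
  J3 runs 2 units, time = 17
  J3 runs 2 units, time = 19
  J3 runs 1 units, time = 20
Finish times: [7, 9, 20]
Average turnaround = 36/3 = 12.0

12.0


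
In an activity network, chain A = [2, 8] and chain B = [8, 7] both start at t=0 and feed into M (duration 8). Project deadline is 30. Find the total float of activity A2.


Forward pass: ES(A2) = sum of predecessors on chain A = 2
EF = ES + duration = 2 + 8 = 10
Backward pass: LF(M) = deadline = 30; LS(M) = 30 - 8 = 22
LF(A2) = LS(M) - sum(successors on chain A) = 22 - 0 = 22
LS = LF - duration = 22 - 8 = 14
Total float = LS - ES = 14 - 2 = 12

12


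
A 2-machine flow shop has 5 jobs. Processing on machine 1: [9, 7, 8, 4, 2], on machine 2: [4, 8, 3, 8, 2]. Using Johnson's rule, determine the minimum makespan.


Apply Johnson's rule:
  Group 1 (a <= b): [(5, 2, 2), (4, 4, 8), (2, 7, 8)]
  Group 2 (a > b): [(1, 9, 4), (3, 8, 3)]
Optimal job order: [5, 4, 2, 1, 3]
Schedule:
  Job 5: M1 done at 2, M2 done at 4
  Job 4: M1 done at 6, M2 done at 14
  Job 2: M1 done at 13, M2 done at 22
  Job 1: M1 done at 22, M2 done at 26
  Job 3: M1 done at 30, M2 done at 33
Makespan = 33

33


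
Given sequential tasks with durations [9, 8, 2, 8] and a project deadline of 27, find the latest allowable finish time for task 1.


LF(activity 1) = deadline - sum of successor durations
Successors: activities 2 through 4 with durations [8, 2, 8]
Sum of successor durations = 18
LF = 27 - 18 = 9

9


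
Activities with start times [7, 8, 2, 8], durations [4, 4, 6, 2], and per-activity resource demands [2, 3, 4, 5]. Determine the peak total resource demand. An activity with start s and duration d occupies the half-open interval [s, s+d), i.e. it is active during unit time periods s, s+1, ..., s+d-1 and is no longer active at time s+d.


Each activity i is active on [start_i, start_i + duration_i).
Compute total resource usage per time slot:
  t=0: active resources = [], total = 0
  t=1: active resources = [], total = 0
  t=2: active resources = [4], total = 4
  t=3: active resources = [4], total = 4
  t=4: active resources = [4], total = 4
  t=5: active resources = [4], total = 4
  t=6: active resources = [4], total = 4
  t=7: active resources = [2, 4], total = 6
  t=8: active resources = [2, 3, 5], total = 10
  t=9: active resources = [2, 3, 5], total = 10
  t=10: active resources = [2, 3], total = 5
  t=11: active resources = [3], total = 3
Peak resource demand = 10

10


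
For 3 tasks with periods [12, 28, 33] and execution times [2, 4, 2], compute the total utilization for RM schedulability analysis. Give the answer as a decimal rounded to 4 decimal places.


Compute individual utilizations (exact fractions):
  Task 1: C/T = 2/12 = 1/6 (approx. 0.1667)
  Task 2: C/T = 4/28 = 1/7 (approx. 0.1429)
  Task 3: C/T = 2/33 (approx. 0.0606)
Total utilization U = 1/6 + 1/7 + 2/33 = 57/154
Rounded to 4 decimal places: U = 0.3701
RM (Liu & Layland) bound for 3 tasks = 0.779763; compare with U = 57/154 (approx. 0.370130)
U <= bound, so schedulable by RM sufficient condition.

0.3701


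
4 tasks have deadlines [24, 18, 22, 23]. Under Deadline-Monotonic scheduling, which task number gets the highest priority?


Sort tasks by relative deadline (ascending):
  Task 2: deadline = 18
  Task 3: deadline = 22
  Task 4: deadline = 23
  Task 1: deadline = 24
Priority order (highest first): [2, 3, 4, 1]
Highest priority task = 2

2


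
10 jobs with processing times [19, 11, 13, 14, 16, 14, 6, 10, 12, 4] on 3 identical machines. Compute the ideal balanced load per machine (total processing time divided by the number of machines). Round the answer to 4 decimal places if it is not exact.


Total processing time = 19 + 11 + 13 + 14 + 16 + 14 + 6 + 10 + 12 + 4 = 119
Number of machines = 3
Ideal balanced load = 119 / 3 = 39.6667

39.6667


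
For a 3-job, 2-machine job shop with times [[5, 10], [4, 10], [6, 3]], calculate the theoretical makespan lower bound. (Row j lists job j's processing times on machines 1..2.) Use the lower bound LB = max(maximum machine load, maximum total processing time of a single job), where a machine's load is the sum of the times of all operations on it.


Machine loads:
  Machine 1: 5 + 4 + 6 = 15
  Machine 2: 10 + 10 + 3 = 23
Max machine load = 23
Job totals:
  Job 1: 15
  Job 2: 14
  Job 3: 9
Max job total = 15
Lower bound = max(23, 15) = 23

23


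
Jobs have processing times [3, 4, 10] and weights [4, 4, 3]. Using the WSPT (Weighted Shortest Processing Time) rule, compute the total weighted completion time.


Compute p/w ratios and sort ascending (WSPT): [(3, 4), (4, 4), (10, 3)]
Compute weighted completion times:
  Job (p=3,w=4): C=3, w*C=4*3=12
  Job (p=4,w=4): C=7, w*C=4*7=28
  Job (p=10,w=3): C=17, w*C=3*17=51
Total weighted completion time = 91

91


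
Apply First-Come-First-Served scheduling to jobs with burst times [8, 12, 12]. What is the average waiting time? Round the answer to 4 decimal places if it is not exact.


FCFS order (as given): [8, 12, 12]
Waiting times:
  Job 1: wait = 0
  Job 2: wait = 8
  Job 3: wait = 20
Sum of waiting times = 28
Average waiting time = 28/3 = 9.3333

9.3333


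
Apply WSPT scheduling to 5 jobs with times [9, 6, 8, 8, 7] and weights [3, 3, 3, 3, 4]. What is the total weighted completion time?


Compute p/w ratios and sort ascending (WSPT): [(7, 4), (6, 3), (8, 3), (8, 3), (9, 3)]
Compute weighted completion times:
  Job (p=7,w=4): C=7, w*C=4*7=28
  Job (p=6,w=3): C=13, w*C=3*13=39
  Job (p=8,w=3): C=21, w*C=3*21=63
  Job (p=8,w=3): C=29, w*C=3*29=87
  Job (p=9,w=3): C=38, w*C=3*38=114
Total weighted completion time = 331

331


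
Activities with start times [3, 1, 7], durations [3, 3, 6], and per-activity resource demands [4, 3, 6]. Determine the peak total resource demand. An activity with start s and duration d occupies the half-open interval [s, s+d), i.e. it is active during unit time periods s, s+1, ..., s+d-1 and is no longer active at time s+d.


Each activity i is active on [start_i, start_i + duration_i).
Compute total resource usage per time slot:
  t=0: active resources = [], total = 0
  t=1: active resources = [3], total = 3
  t=2: active resources = [3], total = 3
  t=3: active resources = [4, 3], total = 7
  t=4: active resources = [4], total = 4
  t=5: active resources = [4], total = 4
  t=6: active resources = [], total = 0
  t=7: active resources = [6], total = 6
  t=8: active resources = [6], total = 6
  t=9: active resources = [6], total = 6
  t=10: active resources = [6], total = 6
  t=11: active resources = [6], total = 6
  t=12: active resources = [6], total = 6
Peak resource demand = 7

7


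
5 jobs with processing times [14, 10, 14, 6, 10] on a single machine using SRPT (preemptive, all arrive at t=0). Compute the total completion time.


Since all jobs arrive at t=0, SRPT equals SPT ordering.
SPT order: [6, 10, 10, 14, 14]
Completion times:
  Job 1: p=6, C=6
  Job 2: p=10, C=16
  Job 3: p=10, C=26
  Job 4: p=14, C=40
  Job 5: p=14, C=54
Total completion time = 6 + 16 + 26 + 40 + 54 = 142

142


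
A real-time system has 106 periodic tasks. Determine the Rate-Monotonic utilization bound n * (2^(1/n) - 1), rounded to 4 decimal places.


Compute 2^(1/106) = 1.0065605511
Subtract 1: 1.0065605511 - 1 = 0.0065605511
Multiply by n: 106 * 0.0065605511 = 0.6954184166
Round to 4 dp: 0.6954

0.6954


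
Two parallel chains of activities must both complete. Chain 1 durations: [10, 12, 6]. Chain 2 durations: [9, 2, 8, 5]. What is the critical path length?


Path A total = 10 + 12 + 6 = 28
Path B total = 9 + 2 + 8 + 5 = 24
Critical path = longest path = max(28, 24) = 28

28


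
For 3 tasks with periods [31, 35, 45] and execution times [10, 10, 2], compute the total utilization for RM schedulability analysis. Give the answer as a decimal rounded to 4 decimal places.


Compute individual utilizations (exact fractions):
  Task 1: C/T = 10/31 (approx. 0.3226)
  Task 2: C/T = 10/35 = 2/7 (approx. 0.2857)
  Task 3: C/T = 2/45 (approx. 0.0444)
Total utilization U = 10/31 + 2/7 + 2/45 = 6374/9765
Rounded to 4 decimal places: U = 0.6527
RM (Liu & Layland) bound for 3 tasks = 0.779763; compare with U = 6374/9765 (approx. 0.652739)
U <= bound, so schedulable by RM sufficient condition.

0.6527


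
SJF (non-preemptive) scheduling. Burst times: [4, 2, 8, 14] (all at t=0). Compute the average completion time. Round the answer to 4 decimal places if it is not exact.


SJF order (ascending): [2, 4, 8, 14]
Completion times:
  Job 1: burst=2, C=2
  Job 2: burst=4, C=6
  Job 3: burst=8, C=14
  Job 4: burst=14, C=28
Average completion = 50/4 = 12.5

12.5


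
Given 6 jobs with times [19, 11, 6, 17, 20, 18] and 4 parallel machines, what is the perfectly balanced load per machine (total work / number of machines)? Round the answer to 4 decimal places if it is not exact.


Total processing time = 19 + 11 + 6 + 17 + 20 + 18 = 91
Number of machines = 4
Ideal balanced load = 91 / 4 = 22.75

22.75


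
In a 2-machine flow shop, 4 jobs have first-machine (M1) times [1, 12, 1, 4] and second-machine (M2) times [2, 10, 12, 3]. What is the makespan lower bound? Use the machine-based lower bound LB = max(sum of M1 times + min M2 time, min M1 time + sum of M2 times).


LB1 = sum(M1 times) + min(M2 times) = 18 + 2 = 20
LB2 = min(M1 times) + sum(M2 times) = 1 + 27 = 28
Lower bound = max(LB1, LB2) = max(20, 28) = 28

28


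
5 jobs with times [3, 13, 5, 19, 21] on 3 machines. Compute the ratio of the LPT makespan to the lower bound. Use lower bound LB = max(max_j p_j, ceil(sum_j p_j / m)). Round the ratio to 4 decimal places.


LPT order: [21, 19, 13, 5, 3]
Machine loads after assignment: [21, 19, 21]
LPT makespan = 21
Lower bound = max(max_job, ceil(total/3)) = max(21, 21) = 21
Ratio = 21 / 21 = 1.0

1.0


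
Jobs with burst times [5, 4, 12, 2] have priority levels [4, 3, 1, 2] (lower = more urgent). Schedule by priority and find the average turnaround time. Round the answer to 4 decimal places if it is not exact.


Sort by priority (ascending = highest first):
Order: [(1, 12), (2, 2), (3, 4), (4, 5)]
Completion times:
  Priority 1, burst=12, C=12
  Priority 2, burst=2, C=14
  Priority 3, burst=4, C=18
  Priority 4, burst=5, C=23
Average turnaround = 67/4 = 16.75

16.75


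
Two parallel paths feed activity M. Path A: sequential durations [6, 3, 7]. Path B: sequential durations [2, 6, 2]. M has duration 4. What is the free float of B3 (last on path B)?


ES(B3) = sum of predecessors on chain B = 8
EF(B3) = ES + duration = 8 + 2 = 10
Successor of B3 is M. ES(M) = max(sum(A), sum(B)) = max(16, 10) = 16
Free float = ES(successor) - EF(current) = 16 - 10 = 6

6


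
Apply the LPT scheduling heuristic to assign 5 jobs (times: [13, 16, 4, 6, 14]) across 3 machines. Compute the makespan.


Sort jobs in decreasing order (LPT): [16, 14, 13, 6, 4]
Assign each job to the least loaded machine:
  Machine 1: jobs [16], load = 16
  Machine 2: jobs [14, 4], load = 18
  Machine 3: jobs [13, 6], load = 19
Makespan = max load = 19

19


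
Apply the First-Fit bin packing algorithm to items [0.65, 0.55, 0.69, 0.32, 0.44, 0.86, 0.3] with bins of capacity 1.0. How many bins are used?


Place items sequentially using First-Fit:
  Item 0.65 -> new Bin 1
  Item 0.55 -> new Bin 2
  Item 0.69 -> new Bin 3
  Item 0.32 -> Bin 1 (now 0.97)
  Item 0.44 -> Bin 2 (now 0.99)
  Item 0.86 -> new Bin 4
  Item 0.3 -> Bin 3 (now 0.99)
Total bins used = 4

4


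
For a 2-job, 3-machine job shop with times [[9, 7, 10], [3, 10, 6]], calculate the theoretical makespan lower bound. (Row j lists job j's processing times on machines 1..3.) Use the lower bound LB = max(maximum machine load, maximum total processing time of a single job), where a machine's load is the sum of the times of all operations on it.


Machine loads:
  Machine 1: 9 + 3 = 12
  Machine 2: 7 + 10 = 17
  Machine 3: 10 + 6 = 16
Max machine load = 17
Job totals:
  Job 1: 26
  Job 2: 19
Max job total = 26
Lower bound = max(17, 26) = 26

26


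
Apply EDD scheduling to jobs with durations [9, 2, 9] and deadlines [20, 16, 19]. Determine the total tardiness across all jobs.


Sort by due date (EDD order): [(2, 16), (9, 19), (9, 20)]
Compute completion times and tardiness:
  Job 1: p=2, d=16, C=2, tardiness=max(0,2-16)=0
  Job 2: p=9, d=19, C=11, tardiness=max(0,11-19)=0
  Job 3: p=9, d=20, C=20, tardiness=max(0,20-20)=0
Total tardiness = 0

0


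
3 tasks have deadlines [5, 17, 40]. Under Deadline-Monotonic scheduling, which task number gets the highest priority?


Sort tasks by relative deadline (ascending):
  Task 1: deadline = 5
  Task 2: deadline = 17
  Task 3: deadline = 40
Priority order (highest first): [1, 2, 3]
Highest priority task = 1

1


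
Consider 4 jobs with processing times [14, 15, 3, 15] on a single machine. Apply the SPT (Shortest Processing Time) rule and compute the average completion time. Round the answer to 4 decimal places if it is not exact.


Sort jobs by processing time (SPT order): [3, 14, 15, 15]
Compute completion times sequentially:
  Job 1: processing = 3, completes at 3
  Job 2: processing = 14, completes at 17
  Job 3: processing = 15, completes at 32
  Job 4: processing = 15, completes at 47
Sum of completion times = 99
Average completion time = 99/4 = 24.75

24.75


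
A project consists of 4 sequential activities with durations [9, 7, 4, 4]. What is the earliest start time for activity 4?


Activity 4 starts after activities 1 through 3 complete.
Predecessor durations: [9, 7, 4]
ES = 9 + 7 + 4 = 20

20


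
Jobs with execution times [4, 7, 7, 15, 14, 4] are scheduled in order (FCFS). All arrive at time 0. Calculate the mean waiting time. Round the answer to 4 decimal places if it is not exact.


FCFS order (as given): [4, 7, 7, 15, 14, 4]
Waiting times:
  Job 1: wait = 0
  Job 2: wait = 4
  Job 3: wait = 11
  Job 4: wait = 18
  Job 5: wait = 33
  Job 6: wait = 47
Sum of waiting times = 113
Average waiting time = 113/6 = 18.8333

18.8333


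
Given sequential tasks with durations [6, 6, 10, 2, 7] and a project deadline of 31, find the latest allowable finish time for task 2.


LF(activity 2) = deadline - sum of successor durations
Successors: activities 3 through 5 with durations [10, 2, 7]
Sum of successor durations = 19
LF = 31 - 19 = 12

12


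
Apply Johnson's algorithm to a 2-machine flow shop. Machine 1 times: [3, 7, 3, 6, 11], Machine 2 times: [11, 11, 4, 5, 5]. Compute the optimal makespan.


Apply Johnson's rule:
  Group 1 (a <= b): [(1, 3, 11), (3, 3, 4), (2, 7, 11)]
  Group 2 (a > b): [(4, 6, 5), (5, 11, 5)]
Optimal job order: [1, 3, 2, 4, 5]
Schedule:
  Job 1: M1 done at 3, M2 done at 14
  Job 3: M1 done at 6, M2 done at 18
  Job 2: M1 done at 13, M2 done at 29
  Job 4: M1 done at 19, M2 done at 34
  Job 5: M1 done at 30, M2 done at 39
Makespan = 39

39


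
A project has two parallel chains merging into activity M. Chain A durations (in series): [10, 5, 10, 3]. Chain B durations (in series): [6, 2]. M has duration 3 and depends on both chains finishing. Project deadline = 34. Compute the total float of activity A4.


Forward pass: ES(A4) = sum of predecessors on chain A = 25
EF = ES + duration = 25 + 3 = 28
Backward pass: LF(M) = deadline = 34; LS(M) = 34 - 3 = 31
LF(A4) = LS(M) - sum(successors on chain A) = 31 - 0 = 31
LS = LF - duration = 31 - 3 = 28
Total float = LS - ES = 28 - 25 = 3

3


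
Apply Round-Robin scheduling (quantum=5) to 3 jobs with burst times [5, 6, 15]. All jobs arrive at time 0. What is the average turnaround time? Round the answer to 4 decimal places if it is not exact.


Time quantum = 5
Execution trace:
  J1 runs 5 units, time = 5
  J2 runs 5 units, time = 10
  J3 runs 5 units, time = 15
  J2 runs 1 units, time = 16
  J3 runs 5 units, time = 21
  J3 runs 5 units, time = 26
Finish times: [5, 16, 26]
Average turnaround = 47/3 = 15.6667

15.6667


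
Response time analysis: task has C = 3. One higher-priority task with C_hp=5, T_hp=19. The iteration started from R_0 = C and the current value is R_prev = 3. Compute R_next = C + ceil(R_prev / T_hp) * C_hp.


R_next = C + ceil(R_prev / T_hp) * C_hp
ceil(3 / 19) = ceil(0.1579) = 1
Interference = 1 * 5 = 5
R_next = 3 + 5 = 8

8


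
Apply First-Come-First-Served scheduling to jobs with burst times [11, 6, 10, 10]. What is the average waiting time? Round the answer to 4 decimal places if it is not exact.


FCFS order (as given): [11, 6, 10, 10]
Waiting times:
  Job 1: wait = 0
  Job 2: wait = 11
  Job 3: wait = 17
  Job 4: wait = 27
Sum of waiting times = 55
Average waiting time = 55/4 = 13.75

13.75


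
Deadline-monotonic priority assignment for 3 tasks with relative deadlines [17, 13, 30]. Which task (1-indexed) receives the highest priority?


Sort tasks by relative deadline (ascending):
  Task 2: deadline = 13
  Task 1: deadline = 17
  Task 3: deadline = 30
Priority order (highest first): [2, 1, 3]
Highest priority task = 2

2


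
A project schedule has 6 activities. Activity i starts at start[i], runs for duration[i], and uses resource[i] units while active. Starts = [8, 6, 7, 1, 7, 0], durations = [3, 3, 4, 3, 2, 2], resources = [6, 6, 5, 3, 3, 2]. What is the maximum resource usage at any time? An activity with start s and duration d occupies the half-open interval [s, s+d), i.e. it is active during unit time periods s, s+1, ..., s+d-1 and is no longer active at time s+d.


Each activity i is active on [start_i, start_i + duration_i).
Compute total resource usage per time slot:
  t=0: active resources = [2], total = 2
  t=1: active resources = [3, 2], total = 5
  t=2: active resources = [3], total = 3
  t=3: active resources = [3], total = 3
  t=4: active resources = [], total = 0
  t=5: active resources = [], total = 0
  t=6: active resources = [6], total = 6
  t=7: active resources = [6, 5, 3], total = 14
  t=8: active resources = [6, 6, 5, 3], total = 20
  t=9: active resources = [6, 5], total = 11
  t=10: active resources = [6, 5], total = 11
Peak resource demand = 20

20


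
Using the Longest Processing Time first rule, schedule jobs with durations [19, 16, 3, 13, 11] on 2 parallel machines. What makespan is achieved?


Sort jobs in decreasing order (LPT): [19, 16, 13, 11, 3]
Assign each job to the least loaded machine:
  Machine 1: jobs [19, 11], load = 30
  Machine 2: jobs [16, 13, 3], load = 32
Makespan = max load = 32

32


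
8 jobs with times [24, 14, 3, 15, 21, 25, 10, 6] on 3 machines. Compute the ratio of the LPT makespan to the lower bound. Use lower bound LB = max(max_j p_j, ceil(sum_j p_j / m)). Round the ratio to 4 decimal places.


LPT order: [25, 24, 21, 15, 14, 10, 6, 3]
Machine loads after assignment: [41, 38, 39]
LPT makespan = 41
Lower bound = max(max_job, ceil(total/3)) = max(25, 40) = 40
Ratio = 41 / 40 = 1.025

1.025


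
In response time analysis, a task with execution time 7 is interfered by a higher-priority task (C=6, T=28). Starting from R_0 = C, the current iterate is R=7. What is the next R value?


R_next = C + ceil(R_prev / T_hp) * C_hp
ceil(7 / 28) = ceil(0.25) = 1
Interference = 1 * 6 = 6
R_next = 7 + 6 = 13

13


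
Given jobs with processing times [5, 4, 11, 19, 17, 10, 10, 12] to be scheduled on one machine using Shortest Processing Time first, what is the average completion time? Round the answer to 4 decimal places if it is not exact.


Sort jobs by processing time (SPT order): [4, 5, 10, 10, 11, 12, 17, 19]
Compute completion times sequentially:
  Job 1: processing = 4, completes at 4
  Job 2: processing = 5, completes at 9
  Job 3: processing = 10, completes at 19
  Job 4: processing = 10, completes at 29
  Job 5: processing = 11, completes at 40
  Job 6: processing = 12, completes at 52
  Job 7: processing = 17, completes at 69
  Job 8: processing = 19, completes at 88
Sum of completion times = 310
Average completion time = 310/8 = 38.75

38.75


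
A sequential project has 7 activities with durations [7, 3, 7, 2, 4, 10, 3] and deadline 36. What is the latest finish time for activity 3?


LF(activity 3) = deadline - sum of successor durations
Successors: activities 4 through 7 with durations [2, 4, 10, 3]
Sum of successor durations = 19
LF = 36 - 19 = 17

17


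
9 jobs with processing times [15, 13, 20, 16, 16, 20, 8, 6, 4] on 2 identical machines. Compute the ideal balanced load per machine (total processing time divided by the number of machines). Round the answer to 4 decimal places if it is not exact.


Total processing time = 15 + 13 + 20 + 16 + 16 + 20 + 8 + 6 + 4 = 118
Number of machines = 2
Ideal balanced load = 118 / 2 = 59.0

59.0


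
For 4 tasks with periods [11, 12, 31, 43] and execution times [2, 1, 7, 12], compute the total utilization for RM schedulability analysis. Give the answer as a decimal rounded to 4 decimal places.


Compute individual utilizations (exact fractions):
  Task 1: C/T = 2/11 (approx. 0.1818)
  Task 2: C/T = 1/12 (approx. 0.0833)
  Task 3: C/T = 7/31 (approx. 0.2258)
  Task 4: C/T = 12/43 (approx. 0.2791)
Total utilization U = 2/11 + 1/12 + 7/31 + 12/43 = 135491/175956
Rounded to 4 decimal places: U = 0.7700
RM (Liu & Layland) bound for 4 tasks = 0.756828; compare with U = 135491/175956 (approx. 0.770028)
bound < U <= 1, so the RM sufficient condition is not met (inconclusive; an exact test such as response-time analysis is needed).

0.7700


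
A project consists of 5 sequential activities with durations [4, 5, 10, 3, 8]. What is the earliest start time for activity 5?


Activity 5 starts after activities 1 through 4 complete.
Predecessor durations: [4, 5, 10, 3]
ES = 4 + 5 + 10 + 3 = 22

22


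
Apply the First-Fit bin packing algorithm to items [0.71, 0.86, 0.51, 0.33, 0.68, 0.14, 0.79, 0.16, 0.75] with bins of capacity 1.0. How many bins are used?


Place items sequentially using First-Fit:
  Item 0.71 -> new Bin 1
  Item 0.86 -> new Bin 2
  Item 0.51 -> new Bin 3
  Item 0.33 -> Bin 3 (now 0.84)
  Item 0.68 -> new Bin 4
  Item 0.14 -> Bin 1 (now 0.85)
  Item 0.79 -> new Bin 5
  Item 0.16 -> Bin 3 (now 1.0)
  Item 0.75 -> new Bin 6
Total bins used = 6

6


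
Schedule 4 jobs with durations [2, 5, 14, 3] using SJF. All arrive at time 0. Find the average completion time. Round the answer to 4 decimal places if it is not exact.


SJF order (ascending): [2, 3, 5, 14]
Completion times:
  Job 1: burst=2, C=2
  Job 2: burst=3, C=5
  Job 3: burst=5, C=10
  Job 4: burst=14, C=24
Average completion = 41/4 = 10.25

10.25


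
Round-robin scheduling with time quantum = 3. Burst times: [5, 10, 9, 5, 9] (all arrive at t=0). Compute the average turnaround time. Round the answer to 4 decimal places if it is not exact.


Time quantum = 3
Execution trace:
  J1 runs 3 units, time = 3
  J2 runs 3 units, time = 6
  J3 runs 3 units, time = 9
  J4 runs 3 units, time = 12
  J5 runs 3 units, time = 15
  J1 runs 2 units, time = 17
  J2 runs 3 units, time = 20
  J3 runs 3 units, time = 23
  J4 runs 2 units, time = 25
  J5 runs 3 units, time = 28
  J2 runs 3 units, time = 31
  J3 runs 3 units, time = 34
  J5 runs 3 units, time = 37
  J2 runs 1 units, time = 38
Finish times: [17, 38, 34, 25, 37]
Average turnaround = 151/5 = 30.2

30.2


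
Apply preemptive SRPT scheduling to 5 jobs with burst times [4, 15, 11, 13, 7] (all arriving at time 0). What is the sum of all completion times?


Since all jobs arrive at t=0, SRPT equals SPT ordering.
SPT order: [4, 7, 11, 13, 15]
Completion times:
  Job 1: p=4, C=4
  Job 2: p=7, C=11
  Job 3: p=11, C=22
  Job 4: p=13, C=35
  Job 5: p=15, C=50
Total completion time = 4 + 11 + 22 + 35 + 50 = 122

122


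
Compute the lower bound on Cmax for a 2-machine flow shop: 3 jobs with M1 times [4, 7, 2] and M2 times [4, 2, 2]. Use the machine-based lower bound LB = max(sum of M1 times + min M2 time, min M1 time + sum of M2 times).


LB1 = sum(M1 times) + min(M2 times) = 13 + 2 = 15
LB2 = min(M1 times) + sum(M2 times) = 2 + 8 = 10
Lower bound = max(LB1, LB2) = max(15, 10) = 15

15


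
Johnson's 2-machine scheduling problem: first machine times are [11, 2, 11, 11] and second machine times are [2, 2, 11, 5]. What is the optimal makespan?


Apply Johnson's rule:
  Group 1 (a <= b): [(2, 2, 2), (3, 11, 11)]
  Group 2 (a > b): [(4, 11, 5), (1, 11, 2)]
Optimal job order: [2, 3, 4, 1]
Schedule:
  Job 2: M1 done at 2, M2 done at 4
  Job 3: M1 done at 13, M2 done at 24
  Job 4: M1 done at 24, M2 done at 29
  Job 1: M1 done at 35, M2 done at 37
Makespan = 37

37


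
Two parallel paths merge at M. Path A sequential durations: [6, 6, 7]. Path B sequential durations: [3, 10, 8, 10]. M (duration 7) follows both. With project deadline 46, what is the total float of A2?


Forward pass: ES(A2) = sum of predecessors on chain A = 6
EF = ES + duration = 6 + 6 = 12
Backward pass: LF(M) = deadline = 46; LS(M) = 46 - 7 = 39
LF(A2) = LS(M) - sum(successors on chain A) = 39 - 7 = 32
LS = LF - duration = 32 - 6 = 26
Total float = LS - ES = 26 - 6 = 20

20


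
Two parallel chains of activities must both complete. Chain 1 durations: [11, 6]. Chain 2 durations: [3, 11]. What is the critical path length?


Path A total = 11 + 6 = 17
Path B total = 3 + 11 = 14
Critical path = longest path = max(17, 14) = 17

17


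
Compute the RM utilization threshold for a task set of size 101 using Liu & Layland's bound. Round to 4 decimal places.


Compute 2^(1/101) = 1.0068864466
Subtract 1: 1.0068864466 - 1 = 0.0068864466
Multiply by n: 101 * 0.0068864466 = 0.6955311066
Round to 4 dp: 0.6955

0.6955


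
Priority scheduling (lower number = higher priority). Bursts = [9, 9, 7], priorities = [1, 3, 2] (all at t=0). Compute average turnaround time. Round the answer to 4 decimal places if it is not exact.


Sort by priority (ascending = highest first):
Order: [(1, 9), (2, 7), (3, 9)]
Completion times:
  Priority 1, burst=9, C=9
  Priority 2, burst=7, C=16
  Priority 3, burst=9, C=25
Average turnaround = 50/3 = 16.6667

16.6667


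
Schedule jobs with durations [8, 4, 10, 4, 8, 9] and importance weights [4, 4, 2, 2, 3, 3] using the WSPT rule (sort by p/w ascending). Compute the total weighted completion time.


Compute p/w ratios and sort ascending (WSPT): [(4, 4), (8, 4), (4, 2), (8, 3), (9, 3), (10, 2)]
Compute weighted completion times:
  Job (p=4,w=4): C=4, w*C=4*4=16
  Job (p=8,w=4): C=12, w*C=4*12=48
  Job (p=4,w=2): C=16, w*C=2*16=32
  Job (p=8,w=3): C=24, w*C=3*24=72
  Job (p=9,w=3): C=33, w*C=3*33=99
  Job (p=10,w=2): C=43, w*C=2*43=86
Total weighted completion time = 353

353


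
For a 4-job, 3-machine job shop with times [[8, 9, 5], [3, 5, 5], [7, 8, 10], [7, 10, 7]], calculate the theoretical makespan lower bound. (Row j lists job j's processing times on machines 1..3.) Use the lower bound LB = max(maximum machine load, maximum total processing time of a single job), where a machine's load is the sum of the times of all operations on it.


Machine loads:
  Machine 1: 8 + 3 + 7 + 7 = 25
  Machine 2: 9 + 5 + 8 + 10 = 32
  Machine 3: 5 + 5 + 10 + 7 = 27
Max machine load = 32
Job totals:
  Job 1: 22
  Job 2: 13
  Job 3: 25
  Job 4: 24
Max job total = 25
Lower bound = max(32, 25) = 32

32


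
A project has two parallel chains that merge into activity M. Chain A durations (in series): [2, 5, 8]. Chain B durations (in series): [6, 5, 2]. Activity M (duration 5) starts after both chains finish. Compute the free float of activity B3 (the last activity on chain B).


ES(B3) = sum of predecessors on chain B = 11
EF(B3) = ES + duration = 11 + 2 = 13
Successor of B3 is M. ES(M) = max(sum(A), sum(B)) = max(15, 13) = 15
Free float = ES(successor) - EF(current) = 15 - 13 = 2

2


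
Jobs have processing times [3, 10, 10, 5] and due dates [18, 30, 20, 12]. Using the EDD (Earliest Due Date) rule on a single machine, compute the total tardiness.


Sort by due date (EDD order): [(5, 12), (3, 18), (10, 20), (10, 30)]
Compute completion times and tardiness:
  Job 1: p=5, d=12, C=5, tardiness=max(0,5-12)=0
  Job 2: p=3, d=18, C=8, tardiness=max(0,8-18)=0
  Job 3: p=10, d=20, C=18, tardiness=max(0,18-20)=0
  Job 4: p=10, d=30, C=28, tardiness=max(0,28-30)=0
Total tardiness = 0

0


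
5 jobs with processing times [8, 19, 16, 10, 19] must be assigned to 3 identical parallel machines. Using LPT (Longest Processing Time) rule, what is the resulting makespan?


Sort jobs in decreasing order (LPT): [19, 19, 16, 10, 8]
Assign each job to the least loaded machine:
  Machine 1: jobs [19, 8], load = 27
  Machine 2: jobs [19], load = 19
  Machine 3: jobs [16, 10], load = 26
Makespan = max load = 27

27
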